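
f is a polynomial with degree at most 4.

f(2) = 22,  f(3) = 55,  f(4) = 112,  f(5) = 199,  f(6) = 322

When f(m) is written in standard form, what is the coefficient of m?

-1

First differences: 33, 57, 87, 123. Second differences: 24, 30, 36. Third differences: 6, 6.
Level-3 differences are constant, so f has degree 3.
Fitting a degree-3 polynomial gives f(m) = m³ + 3m² - m + 4.
The coefficient of m is -1.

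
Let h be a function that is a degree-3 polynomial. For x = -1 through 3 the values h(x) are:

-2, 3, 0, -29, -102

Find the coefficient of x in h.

First differences: 5, -3, -29, -73. Second differences: -8, -26, -44. Third differences: -18, -18.
Level-3 differences are constant, so h has degree 3.
Fitting a degree-3 polynomial gives h(x) = -3x³ - 4x² + 4x + 3.
The coefficient of x is 4.

4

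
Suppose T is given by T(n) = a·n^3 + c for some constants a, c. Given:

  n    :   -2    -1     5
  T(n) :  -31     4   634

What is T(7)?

1724

From T(-2) = -31 and T(-1) = 4: -8a + c = -31 and -1a + c = 4.
Subtracting: 7a = 35, so a = 5; then c = -31 − 5·(-8) = 9.
So T(n) = 5n³ + 9, and T(7) = 1724.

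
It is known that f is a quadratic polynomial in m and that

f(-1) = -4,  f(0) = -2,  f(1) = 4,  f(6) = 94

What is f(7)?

124

Write f(m) = am² + bm + c; the 4 given values yield a linear system in the 3 coefficients.
Solving, f(m) = 2m² + 4m - 2.
Then f(7) = 124.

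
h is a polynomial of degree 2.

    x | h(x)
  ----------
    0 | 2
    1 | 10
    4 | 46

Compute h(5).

62

Write h(x) = ax² + bx + c; the 3 given values yield a linear system in the 3 coefficients.
Solving, h(x) = x² + 7x + 2.
Then h(5) = 62.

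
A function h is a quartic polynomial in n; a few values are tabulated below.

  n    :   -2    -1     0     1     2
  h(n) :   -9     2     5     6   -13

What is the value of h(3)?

Write h(n) = an^4 + bn³ + cn² + dn + e; the 5 given values yield a linear system in the 5 coefficients.
Solving, h(n) = -n^4 - n³ + 3n + 5.
Then h(3) = -94.

-94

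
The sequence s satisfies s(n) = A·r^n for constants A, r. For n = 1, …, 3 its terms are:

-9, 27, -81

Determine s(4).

243

Consecutive ratio: 27/(-9) = -3, and -81/27 = -3, so r = -3.
Then A·(-3)^1 = -9 gives A = 3, and s(n) = 3·(-3)^n.
s(4) = 3·(-3)^4 = 243.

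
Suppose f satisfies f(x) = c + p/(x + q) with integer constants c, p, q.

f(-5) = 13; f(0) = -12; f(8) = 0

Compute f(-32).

(f(x) − c)(x + q) = p for each data point; the three points give a linear system in c and q, then p follows.
Solving: c = 3, q = 2, p = -30, so f(x) = 3 − 30/(x + 2).
Then f(-32) = 3 − 30/(-30) = 4.

4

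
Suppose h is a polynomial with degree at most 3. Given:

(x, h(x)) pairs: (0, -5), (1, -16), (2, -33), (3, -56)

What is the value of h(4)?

-85

Write h(x) = ax³ + bx² + cx + d; the 4 given values yield a linear system in the 4 coefficients.
Solving, the leading coefficient vanishes, and h(x) = -3x² - 8x - 5.
Then h(4) = -85.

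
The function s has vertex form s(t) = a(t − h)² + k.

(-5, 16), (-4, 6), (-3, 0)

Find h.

First differences -10, -6; second difference 4 = 2a, so a = 2.
Expanding, the t-coefficient is −2ah = -4h; matching it to the data gives h = -2, and then k = -2.
So s(t) = 2(t + 2)² − 2.
Hence h = -2.

-2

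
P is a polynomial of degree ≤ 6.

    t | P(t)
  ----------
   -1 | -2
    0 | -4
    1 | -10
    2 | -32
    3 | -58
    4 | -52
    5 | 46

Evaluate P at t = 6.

First differences: -2, -6, -22, -26, 6, 98. Second differences: -4, -16, -4, 32, 92. Third differences: -12, 12, 36, 60. Fourth differences: 24, 24, 24.
Level-4 differences are constant, so P has degree 4.
Extending the table by one column gives the next first difference 274, so P(6) = 46 + 274 = 320.

320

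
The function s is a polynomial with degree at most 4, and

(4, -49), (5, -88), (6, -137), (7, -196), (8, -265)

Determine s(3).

First differences: -39, -49, -59, -69. Second differences: -10, -10, -10.
Level-2 differences are constant, so s has degree 2.
Fitting a degree-2 polynomial gives s(k) = -5k² + 6k + 7.
Then s(3) = -20.

-20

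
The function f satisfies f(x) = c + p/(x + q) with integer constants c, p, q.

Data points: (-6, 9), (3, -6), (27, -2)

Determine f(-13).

2

(f(x) − c)(x + q) = p for each data point; the three points give a linear system in c and q, then p follows.
Solving: c = -1, q = 3, p = -30, so f(x) = -1 − 30/(x + 3).
Then f(-13) = -1 − 30/(-10) = 2.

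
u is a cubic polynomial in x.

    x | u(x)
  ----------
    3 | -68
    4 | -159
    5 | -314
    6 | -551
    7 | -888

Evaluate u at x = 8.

-1343

Write u(x) = ax³ + bx² + cx + d; the 5 given values yield a linear system in the 4 coefficients.
Solving, u(x) = -3x³ + 4x² - 8x + 1.
Then u(8) = -1343.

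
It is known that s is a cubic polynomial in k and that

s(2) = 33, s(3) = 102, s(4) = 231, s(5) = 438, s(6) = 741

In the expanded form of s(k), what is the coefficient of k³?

First differences: 69, 129, 207, 303. Second differences: 60, 78, 96. Third differences: 18, 18.
Level-3 differences are constant, so s has degree 3.
Fitting a degree-3 polynomial gives s(k) = 3k³ + 3k² - 3k + 3.
The coefficient of k³ is 3.

3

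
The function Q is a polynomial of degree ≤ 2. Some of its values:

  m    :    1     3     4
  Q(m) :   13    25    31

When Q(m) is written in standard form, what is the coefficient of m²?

Write Q(m) = am² + bm + c; the 3 given values yield a linear system in the 3 coefficients.
Solving, the leading coefficient vanishes, and Q(m) = 6m + 7.
The coefficient of m² is 0.

0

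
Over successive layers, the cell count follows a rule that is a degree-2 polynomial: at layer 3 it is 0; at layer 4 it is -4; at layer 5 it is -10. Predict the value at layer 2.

2

Write the value at t as T(t).
Write T(t) = at² + bt + c; the 3 given values yield a linear system in the 3 coefficients.
Solving, T(t) = -t² + 3t.
Then T(2) = 2.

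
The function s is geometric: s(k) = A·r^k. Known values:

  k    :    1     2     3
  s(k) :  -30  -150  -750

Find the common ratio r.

Consecutive ratio: -150/(-30) = 5, and -750/(-150) = 5, so r = 5.
Then A·5^1 = -30 gives A = -6, and s(k) = -6·5^k.

5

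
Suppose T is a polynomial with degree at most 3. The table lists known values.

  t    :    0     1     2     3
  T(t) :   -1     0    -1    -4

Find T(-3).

Write T(t) = at³ + bt² + ct + d; the 4 given values yield a linear system in the 4 coefficients.
Solving, the leading coefficient vanishes, and T(t) = -t² + 2t - 1.
Then T(-3) = -16.

-16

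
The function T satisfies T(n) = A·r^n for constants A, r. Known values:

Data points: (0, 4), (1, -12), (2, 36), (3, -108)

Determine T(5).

-972

Consecutive ratio: -12/4 = -3, and 36/(-12) = -3, so r = -3.
Then A·(-3)^0 = 4 gives A = 4, and T(n) = 4·(-3)^n.
T(5) = 4·(-3)^5 = -972.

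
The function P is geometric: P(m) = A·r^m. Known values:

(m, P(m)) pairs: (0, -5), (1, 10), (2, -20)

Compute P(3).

40

Consecutive ratio: 10/(-5) = -2, and -20/10 = -2, so r = -2.
Then A·(-2)^0 = -5 gives A = -5, and P(m) = -5·(-2)^m.
P(3) = -5·(-2)^3 = 40.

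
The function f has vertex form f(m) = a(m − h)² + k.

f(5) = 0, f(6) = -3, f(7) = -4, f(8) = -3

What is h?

First differences -3, -1, 1; second difference 2 = 2a, so a = 1.
Expanding, the m-coefficient is −2ah = -2h; matching it to the data gives h = 7, and then k = -4.
So f(m) = 1(m − 7)² − 4.
Hence h = 7.

7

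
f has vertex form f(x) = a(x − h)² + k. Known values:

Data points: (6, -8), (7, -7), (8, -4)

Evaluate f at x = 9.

1

First differences 1, 3; second difference 2 = 2a, so a = 1.
Expanding, the x-coefficient is −2ah = -2h; matching it to the data gives h = 6, and then k = -8.
So f(x) = 1(x − 6)² − 8.
f(9) = 1·3² − 8 = 1.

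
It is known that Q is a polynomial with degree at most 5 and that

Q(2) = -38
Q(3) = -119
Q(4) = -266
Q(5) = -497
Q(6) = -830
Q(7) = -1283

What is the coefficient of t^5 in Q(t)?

0

First differences: -81, -147, -231, -333, -453. Second differences: -66, -84, -102, -120. Third differences: -18, -18, -18.
Level-3 differences are constant, so Q has degree 3.
Fitting a degree-3 polynomial gives Q(t) = -3t³ - 6t² + 6t - 2.
The coefficient of t^5 is 0.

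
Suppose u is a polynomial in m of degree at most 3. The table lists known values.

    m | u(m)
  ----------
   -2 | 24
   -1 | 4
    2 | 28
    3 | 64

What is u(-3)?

58

Write u(m) = am³ + bm² + cm + d; the 4 given values yield a linear system in the 4 coefficients.
Solving, the leading coefficient vanishes, and u(m) = 7m² + m - 2.
Then u(-3) = 58.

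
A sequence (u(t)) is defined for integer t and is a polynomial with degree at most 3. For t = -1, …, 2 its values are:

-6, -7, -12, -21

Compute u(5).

-72

Write u(t) = at³ + bt² + ct + d; the 4 given values yield a linear system in the 4 coefficients.
Solving, the leading coefficient vanishes, and u(t) = -2t² - 3t - 7.
Then u(5) = -72.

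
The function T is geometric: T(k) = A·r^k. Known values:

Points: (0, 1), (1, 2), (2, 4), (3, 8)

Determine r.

Consecutive ratio: 2/1 = 2, and 4/2 = 2, so r = 2.
Then A·2^0 = 1 gives A = 1, and T(k) = 1·2^k.

2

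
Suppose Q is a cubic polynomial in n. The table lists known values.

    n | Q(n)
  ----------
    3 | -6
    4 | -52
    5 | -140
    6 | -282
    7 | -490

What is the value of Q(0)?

First differences: -46, -88, -142, -208. Second differences: -42, -54, -66. Third differences: -12, -12.
Level-3 differences are constant, so Q has degree 3.
Fitting a degree-3 polynomial gives Q(n) = -2n³ + 3n² + 7n.
Then Q(0) = 0.

0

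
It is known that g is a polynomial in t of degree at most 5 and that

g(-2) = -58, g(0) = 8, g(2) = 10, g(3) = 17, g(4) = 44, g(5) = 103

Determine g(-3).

-145

Write g(t) = at^5 + bt^4 + ct³ + dt² + et + p; the 6 given values yield a linear system in the 6 coefficients.
Solving, the top 2 coefficients vanish, and g(t) = 2t³ - 8t² + 9t + 8.
Then g(-3) = -145.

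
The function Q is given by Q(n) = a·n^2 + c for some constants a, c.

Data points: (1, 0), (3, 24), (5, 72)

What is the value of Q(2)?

9

From Q(1) = 0 and Q(3) = 24: 1a + c = 0 and 9a + c = 24.
Subtracting: 8a = 24, so a = 3; then c = 0 − 3·1 = -3.
So Q(n) = 3n² − 3, and Q(2) = 9.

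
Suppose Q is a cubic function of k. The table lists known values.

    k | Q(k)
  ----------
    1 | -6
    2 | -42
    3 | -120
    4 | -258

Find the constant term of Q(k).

Write Q(k) = ak³ + bk² + ck + d; the 4 given values yield a linear system in the 4 coefficients.
Solving, Q(k) = -3k³ - 3k² - 6k + 6.
The constant term is Q(0) = 6.

6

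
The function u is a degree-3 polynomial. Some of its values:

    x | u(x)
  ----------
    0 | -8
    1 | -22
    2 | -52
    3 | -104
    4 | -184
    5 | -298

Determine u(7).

-652

First differences: -14, -30, -52, -80, -114. Second differences: -16, -22, -28, -34. Third differences: -6, -6, -6.
Level-3 differences are constant, so u has degree 3.
Fitting a degree-3 polynomial gives u(x) = -x³ - 5x² - 8x - 8.
Then u(7) = -652.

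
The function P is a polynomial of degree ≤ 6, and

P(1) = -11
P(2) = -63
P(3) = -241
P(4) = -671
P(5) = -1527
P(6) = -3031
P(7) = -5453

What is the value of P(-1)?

-21

First differences: -52, -178, -430, -856, -1504, -2422. Second differences: -126, -252, -426, -648, -918. Third differences: -126, -174, -222, -270. Fourth differences: -48, -48, -48.
Level-4 differences are constant, so P has degree 4.
Fitting a degree-4 polynomial gives P(k) = -2k^4 - k³ - 7k² + 6k - 7.
Then P(-1) = -21.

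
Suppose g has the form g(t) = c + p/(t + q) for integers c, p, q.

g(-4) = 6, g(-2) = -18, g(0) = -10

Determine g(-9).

-4

(g(t) − c)(t + q) = p for each data point; the three points give a linear system in c and q, then p follows.
Solving: c = -6, q = 3, p = -12, so g(t) = -6 − 12/(t + 3).
Then g(-9) = -6 − 12/(-6) = -4.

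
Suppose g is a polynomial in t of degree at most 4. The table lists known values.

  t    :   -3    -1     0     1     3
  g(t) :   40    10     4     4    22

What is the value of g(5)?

64

Write g(t) = at^4 + bt³ + ct² + dt + e; the 5 given values yield a linear system in the 5 coefficients.
Solving, the top 2 coefficients vanish, and g(t) = 3t² - 3t + 4.
Then g(5) = 64.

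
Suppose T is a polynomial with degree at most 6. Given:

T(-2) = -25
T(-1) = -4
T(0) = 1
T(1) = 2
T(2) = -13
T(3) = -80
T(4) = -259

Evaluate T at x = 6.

-1313

Write T(x) = ax^6 + bx^5 + cx^4 + dx³ + ex² + px + q; the 7 given values yield a linear system in the 7 coefficients.
Solving, the top 2 coefficients vanish, and T(x) = -x^4 - x² + 3x + 1.
Then T(6) = -1313.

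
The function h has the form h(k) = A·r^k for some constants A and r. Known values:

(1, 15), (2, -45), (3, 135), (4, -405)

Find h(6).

-3645

Consecutive ratio: -45/15 = -3, and 135/(-45) = -3, so r = -3.
Then A·(-3)^1 = 15 gives A = -5, and h(k) = -5·(-3)^k.
h(6) = -5·(-3)^6 = -3645.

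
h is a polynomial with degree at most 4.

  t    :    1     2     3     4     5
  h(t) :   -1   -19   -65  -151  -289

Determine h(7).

First differences: -18, -46, -86, -138. Second differences: -28, -40, -52. Third differences: -12, -12.
Level-3 differences are constant, so h has degree 3.
Fitting a degree-3 polynomial gives h(t) = -2t³ - 2t² + 2t + 1.
Then h(7) = -769.

-769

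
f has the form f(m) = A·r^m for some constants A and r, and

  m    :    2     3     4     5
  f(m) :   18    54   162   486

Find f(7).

4374

Consecutive ratio: 54/18 = 3, and 162/54 = 3, so r = 3.
Then A·3^2 = 18 gives A = 2, and f(m) = 2·3^m.
f(7) = 2·3^7 = 4374.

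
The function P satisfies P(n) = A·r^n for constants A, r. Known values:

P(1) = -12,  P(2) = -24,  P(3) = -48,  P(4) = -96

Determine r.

Consecutive ratio: -24/(-12) = 2, and -48/(-24) = 2, so r = 2.
Then A·2^1 = -12 gives A = -6, and P(n) = -6·2^n.

2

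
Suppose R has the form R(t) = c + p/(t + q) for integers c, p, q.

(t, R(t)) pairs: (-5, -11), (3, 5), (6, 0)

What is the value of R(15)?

-3

(R(t) − c)(t + q) = p for each data point; the three points give a linear system in c and q, then p follows.
Solving: c = -5, q = 0, p = 30, so R(t) = -5 + 30/(t + 0).
Then R(15) = -5 + 30/15 = -3.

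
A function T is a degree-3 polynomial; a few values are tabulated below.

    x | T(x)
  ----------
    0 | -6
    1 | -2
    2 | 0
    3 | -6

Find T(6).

Write T(x) = ax³ + bx² + cx + d; the 4 given values yield a linear system in the 4 coefficients.
Solving, T(x) = -x³ + 2x² + 3x - 6.
Then T(6) = -132.

-132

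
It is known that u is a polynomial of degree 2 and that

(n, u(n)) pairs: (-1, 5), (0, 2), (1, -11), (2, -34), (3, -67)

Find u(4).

Write u(n) = an² + bn + c; the 5 given values yield a linear system in the 3 coefficients.
Solving, u(n) = -5n² - 8n + 2.
Then u(4) = -110.

-110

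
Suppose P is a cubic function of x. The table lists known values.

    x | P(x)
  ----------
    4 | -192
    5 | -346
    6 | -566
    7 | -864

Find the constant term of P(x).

4

Write P(x) = ax³ + bx² + cx + d; the 4 given values yield a linear system in the 4 coefficients.
Solving, P(x) = -2x³ - 3x² - 5x + 4.
The constant term is P(0) = 4.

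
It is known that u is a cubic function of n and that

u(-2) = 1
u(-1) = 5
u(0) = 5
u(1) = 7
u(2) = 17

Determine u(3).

First differences: 4, 0, 2, 10. Second differences: -4, 2, 8. Third differences: 6, 6.
Level-3 differences are constant, so u has degree 3.
Extending the table by one column gives the next first difference 24, so u(3) = 17 + 24 = 41.

41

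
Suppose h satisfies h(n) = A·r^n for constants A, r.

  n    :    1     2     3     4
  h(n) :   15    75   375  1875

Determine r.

Consecutive ratio: 75/15 = 5, and 375/75 = 5, so r = 5.
Then A·5^1 = 15 gives A = 3, and h(n) = 3·5^n.

5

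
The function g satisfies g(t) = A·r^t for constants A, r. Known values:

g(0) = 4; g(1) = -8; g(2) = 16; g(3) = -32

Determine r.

Consecutive ratio: -8/4 = -2, and 16/(-8) = -2, so r = -2.
Then A·(-2)^0 = 4 gives A = 4, and g(t) = 4·(-2)^t.

-2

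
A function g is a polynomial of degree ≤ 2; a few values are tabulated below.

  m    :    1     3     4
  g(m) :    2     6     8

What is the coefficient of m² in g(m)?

Write g(m) = am² + bm + c; the 3 given values yield a linear system in the 3 coefficients.
Solving, the leading coefficient vanishes, and g(m) = 2m.
The coefficient of m² is 0.

0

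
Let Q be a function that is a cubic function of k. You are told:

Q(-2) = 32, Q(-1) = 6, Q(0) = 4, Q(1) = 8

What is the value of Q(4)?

Write Q(k) = ak³ + bk² + ck + d; the 4 given values yield a linear system in the 4 coefficients.
Solving, Q(k) = -3k³ + 3k² + 4k + 4.
Then Q(4) = -124.

-124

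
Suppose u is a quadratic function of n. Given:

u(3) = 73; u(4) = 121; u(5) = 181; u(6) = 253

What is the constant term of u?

1

First differences: 48, 60, 72. Second differences: 12, 12.
Level-2 differences are constant, so u has degree 2.
Fitting a degree-2 polynomial gives u(n) = 6n² + 6n + 1.
The constant term is u(0) = 1.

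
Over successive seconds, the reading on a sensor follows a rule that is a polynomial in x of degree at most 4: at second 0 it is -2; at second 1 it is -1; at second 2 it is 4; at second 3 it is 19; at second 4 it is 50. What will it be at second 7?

299

Write the value at x as s(x).
First differences: 1, 5, 15, 31. Second differences: 4, 10, 16. Third differences: 6, 6.
Level-3 differences are constant, so s has degree 3.
Fitting a degree-3 polynomial gives s(x) = x³ - x² + x - 2.
Then s(7) = 299.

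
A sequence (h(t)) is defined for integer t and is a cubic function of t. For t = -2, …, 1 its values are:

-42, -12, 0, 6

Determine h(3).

Write h(t) = at³ + bt² + ct + d; the 4 given values yield a linear system in the 4 coefficients.
Solving, h(t) = 2t³ - 3t² + 7t.
Then h(3) = 48.

48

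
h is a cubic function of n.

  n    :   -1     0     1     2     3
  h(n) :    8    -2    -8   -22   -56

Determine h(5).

First differences: -10, -6, -14, -34. Second differences: 4, -8, -20. Third differences: -12, -12.
Level-3 differences are constant, so h has degree 3.
Fitting a degree-3 polynomial gives h(n) = -2n³ + 2n² - 6n - 2.
Then h(5) = -232.

-232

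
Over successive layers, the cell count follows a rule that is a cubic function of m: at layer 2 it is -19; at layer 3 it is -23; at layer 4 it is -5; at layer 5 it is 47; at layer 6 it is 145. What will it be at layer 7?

Write the value at m as f(m).
First differences: -4, 18, 52, 98. Second differences: 22, 34, 46. Third differences: 12, 12.
Level-3 differences are constant, so f has degree 3.
Extending the table by one column gives the next first difference 156, so f(7) = 145 + 156 = 301.

301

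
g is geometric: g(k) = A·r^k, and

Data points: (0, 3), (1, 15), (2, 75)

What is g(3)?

375

Consecutive ratio: 15/3 = 5, and 75/15 = 5, so r = 5.
Then A·5^0 = 3 gives A = 3, and g(k) = 3·5^k.
g(3) = 3·5^3 = 375.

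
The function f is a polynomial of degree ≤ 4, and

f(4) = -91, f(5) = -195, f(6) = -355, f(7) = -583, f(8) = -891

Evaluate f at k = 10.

-1795

Write f(k) = ak^4 + bk³ + ck² + dk + e; the 5 given values yield a linear system in the 5 coefficients.
Solving, the leading coefficient vanishes, and f(k) = -2k³ + 2k² + 5.
Then f(10) = -1795.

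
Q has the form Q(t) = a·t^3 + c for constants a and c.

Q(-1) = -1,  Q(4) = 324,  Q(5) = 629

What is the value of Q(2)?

44

From Q(-1) = -1 and Q(4) = 324: -1a + c = -1 and 64a + c = 324.
Subtracting: 65a = 325, so a = 5; then c = -1 − 5·(-1) = 4.
So Q(t) = 5t³ + 4, and Q(2) = 44.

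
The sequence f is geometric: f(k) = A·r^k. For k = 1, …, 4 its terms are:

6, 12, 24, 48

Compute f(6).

Consecutive ratio: 12/6 = 2, and 24/12 = 2, so r = 2.
Then A·2^1 = 6 gives A = 3, and f(k) = 3·2^k.
f(6) = 3·2^6 = 192.

192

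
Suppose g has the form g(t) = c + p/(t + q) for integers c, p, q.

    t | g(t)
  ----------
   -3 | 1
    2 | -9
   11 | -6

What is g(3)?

(g(t) − c)(t + q) = p for each data point; the three points give a linear system in c and q, then p follows.
Solving: c = -5, q = 1, p = -12, so g(t) = -5 − 12/(t + 1).
Then g(3) = -5 − 12/4 = -8.

-8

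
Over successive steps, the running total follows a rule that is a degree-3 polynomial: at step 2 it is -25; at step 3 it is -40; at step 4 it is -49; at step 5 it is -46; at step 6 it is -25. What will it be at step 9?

206

Write the value at x as T(x).
Write T(x) = ax³ + bx² + cx + d; the 5 given values yield a linear system in the 4 coefficients.
Solving, T(x) = x³ - 6x² - 4x - 1.
Then T(9) = 206.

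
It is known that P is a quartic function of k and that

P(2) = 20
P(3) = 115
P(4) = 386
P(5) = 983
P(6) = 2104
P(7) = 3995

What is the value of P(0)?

-2

First differences: 95, 271, 597, 1121, 1891. Second differences: 176, 326, 524, 770. Third differences: 150, 198, 246. Fourth differences: 48, 48.
Level-4 differences are constant, so P has degree 4.
Fitting a degree-4 polynomial gives P(k) = 2k^4 - 3k³ + 5k² - 3k - 2.
Then P(0) = -2.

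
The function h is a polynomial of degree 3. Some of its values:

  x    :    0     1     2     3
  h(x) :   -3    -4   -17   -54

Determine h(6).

-429

Write h(x) = ax³ + bx² + cx + d; the 4 given values yield a linear system in the 4 coefficients.
Solving, h(x) = -2x³ + x - 3.
Then h(6) = -429.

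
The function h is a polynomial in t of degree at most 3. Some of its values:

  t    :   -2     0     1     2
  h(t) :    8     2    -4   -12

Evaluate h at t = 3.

Write h(t) = at³ + bt² + ct + d; the 4 given values yield a linear system in the 4 coefficients.
Solving, the leading coefficient vanishes, and h(t) = -t² - 5t + 2.
Then h(3) = -22.

-22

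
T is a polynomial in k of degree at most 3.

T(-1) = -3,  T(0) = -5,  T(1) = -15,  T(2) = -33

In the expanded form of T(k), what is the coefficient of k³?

Write T(k) = ak³ + bk² + ck + d; the 4 given values yield a linear system in the 4 coefficients.
Solving, the leading coefficient vanishes, and T(k) = -4k² - 6k - 5.
The coefficient of k³ is 0.

0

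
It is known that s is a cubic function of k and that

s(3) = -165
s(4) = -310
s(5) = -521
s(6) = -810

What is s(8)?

Write s(k) = ak³ + bk² + ck + d; the 4 given values yield a linear system in the 4 coefficients.
Solving, s(k) = -2k³ - 9k² - 8k - 6.
Then s(8) = -1670.

-1670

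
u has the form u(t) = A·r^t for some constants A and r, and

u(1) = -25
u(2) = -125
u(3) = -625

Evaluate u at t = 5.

-15625

Consecutive ratio: -125/(-25) = 5, and -625/(-125) = 5, so r = 5.
Then A·5^1 = -25 gives A = -5, and u(t) = -5·5^t.
u(5) = -5·5^5 = -15625.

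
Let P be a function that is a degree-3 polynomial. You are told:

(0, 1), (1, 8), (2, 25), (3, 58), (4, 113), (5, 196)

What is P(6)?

First differences: 7, 17, 33, 55, 83. Second differences: 10, 16, 22, 28. Third differences: 6, 6, 6.
Level-3 differences are constant, so P has degree 3.
Fitting a degree-3 polynomial gives P(t) = t³ + 2t² + 4t + 1.
Then P(6) = 313.

313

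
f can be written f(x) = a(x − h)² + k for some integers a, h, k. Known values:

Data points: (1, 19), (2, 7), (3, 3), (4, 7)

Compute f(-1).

First differences -12, -4, 4; second difference 8 = 2a, so a = 4.
Expanding, the x-coefficient is −2ah = -8h; matching it to the data gives h = 3, and then k = 3.
So f(x) = 4(x − 3)² + 3.
f(-1) = 4·(-4)² + 3 = 67.

67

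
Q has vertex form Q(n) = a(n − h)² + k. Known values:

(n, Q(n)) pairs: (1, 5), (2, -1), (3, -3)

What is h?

3

First differences -6, -2; second difference 4 = 2a, so a = 2.
Expanding, the n-coefficient is −2ah = -4h; matching it to the data gives h = 3, and then k = -3.
So Q(n) = 2(n − 3)² − 3.
Hence h = 3.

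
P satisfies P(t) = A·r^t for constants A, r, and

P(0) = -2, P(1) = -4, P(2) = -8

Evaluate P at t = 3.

Consecutive ratio: -4/(-2) = 2, and -8/(-4) = 2, so r = 2.
Then A·2^0 = -2 gives A = -2, and P(t) = -2·2^t.
P(3) = -2·2^3 = -16.

-16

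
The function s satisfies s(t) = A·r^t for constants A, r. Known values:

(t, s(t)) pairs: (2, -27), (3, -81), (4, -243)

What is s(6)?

-2187

Consecutive ratio: -81/(-27) = 3, and -243/(-81) = 3, so r = 3.
Then A·3^2 = -27 gives A = -3, and s(t) = -3·3^t.
s(6) = -3·3^6 = -2187.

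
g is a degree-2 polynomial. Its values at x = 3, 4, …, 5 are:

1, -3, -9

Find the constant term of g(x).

Write g(x) = ax² + bx + c; the 3 given values yield a linear system in the 3 coefficients.
Solving, g(x) = -x² + 3x + 1.
The constant term is g(0) = 1.

1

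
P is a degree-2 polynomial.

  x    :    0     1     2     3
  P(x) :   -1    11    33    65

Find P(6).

221

Write P(x) = ax² + bx + c; the 4 given values yield a linear system in the 3 coefficients.
Solving, P(x) = 5x² + 7x - 1.
Then P(6) = 221.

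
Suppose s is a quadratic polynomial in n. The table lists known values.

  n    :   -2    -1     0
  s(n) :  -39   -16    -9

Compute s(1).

-18

Write s(n) = an² + bn + c; the 3 given values yield a linear system in the 3 coefficients.
Solving, s(n) = -8n² - n - 9.
Then s(1) = -18.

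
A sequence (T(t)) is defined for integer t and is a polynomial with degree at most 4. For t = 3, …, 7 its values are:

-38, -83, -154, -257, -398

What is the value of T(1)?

-2

First differences: -45, -71, -103, -141. Second differences: -26, -32, -38. Third differences: -6, -6.
Level-3 differences are constant, so T has degree 3.
Fitting a degree-3 polynomial gives T(t) = -t³ - t² - t + 1.
Then T(1) = -2.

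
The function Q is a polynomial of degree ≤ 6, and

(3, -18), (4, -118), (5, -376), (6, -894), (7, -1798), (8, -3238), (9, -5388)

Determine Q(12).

-18198

First differences: -100, -258, -518, -904, -1440, -2150. Second differences: -158, -260, -386, -536, -710. Third differences: -102, -126, -150, -174. Fourth differences: -24, -24, -24.
Level-4 differences are constant, so Q has degree 4.
Fitting a degree-4 polynomial gives Q(t) = -t^4 + t³ + 6t² - 4t - 6.
Then Q(12) = -18198.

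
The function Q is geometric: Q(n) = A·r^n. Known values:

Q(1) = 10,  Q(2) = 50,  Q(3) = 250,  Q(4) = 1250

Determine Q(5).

Consecutive ratio: 50/10 = 5, and 250/50 = 5, so r = 5.
Then A·5^1 = 10 gives A = 2, and Q(n) = 2·5^n.
Q(5) = 2·5^5 = 6250.

6250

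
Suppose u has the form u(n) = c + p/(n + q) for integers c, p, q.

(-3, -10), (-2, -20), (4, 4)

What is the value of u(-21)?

-1

(u(n) − c)(n + q) = p for each data point; the three points give a linear system in c and q, then p follows.
Solving: c = 0, q = 1, p = 20, so u(n) = 20/(n + 1).
Then u(-21) = 0 + 20/(-20) = -1.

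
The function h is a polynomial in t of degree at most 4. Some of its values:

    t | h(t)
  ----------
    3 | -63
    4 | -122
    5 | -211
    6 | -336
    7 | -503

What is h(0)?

-6

First differences: -59, -89, -125, -167. Second differences: -30, -36, -42. Third differences: -6, -6.
Level-3 differences are constant, so h has degree 3.
Fitting a degree-3 polynomial gives h(t) = -t³ - 3t² - t - 6.
The constant term is h(0) = -6.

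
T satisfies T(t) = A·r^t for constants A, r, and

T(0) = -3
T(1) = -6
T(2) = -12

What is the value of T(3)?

Consecutive ratio: -6/(-3) = 2, and -12/(-6) = 2, so r = 2.
Then A·2^0 = -3 gives A = -3, and T(t) = -3·2^t.
T(3) = -3·2^3 = -24.

-24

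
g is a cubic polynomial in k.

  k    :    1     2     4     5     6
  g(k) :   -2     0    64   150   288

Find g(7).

Write g(k) = ak³ + bk² + ck + d; the 5 given values yield a linear system in the 4 coefficients.
Solving, g(k) = 2k³ - 4k².
Then g(7) = 490.

490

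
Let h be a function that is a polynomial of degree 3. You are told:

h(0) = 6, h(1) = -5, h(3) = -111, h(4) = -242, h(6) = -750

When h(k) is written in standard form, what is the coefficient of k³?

Write h(k) = ak³ + bk² + ck + d; the 5 given values yield a linear system in the 4 coefficients.
Solving, h(k) = -3k³ - 2k² - 6k + 6.
The coefficient of k³ is -3.

-3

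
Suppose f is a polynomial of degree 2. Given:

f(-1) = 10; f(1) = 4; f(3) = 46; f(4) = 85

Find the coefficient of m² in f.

6

Write f(m) = am² + bm + c; the 4 given values yield a linear system in the 3 coefficients.
Solving, f(m) = 6m² - 3m + 1.
The coefficient of m² is 6.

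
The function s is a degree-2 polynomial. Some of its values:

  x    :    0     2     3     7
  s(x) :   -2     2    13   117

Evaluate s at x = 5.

53

Write s(x) = ax² + bx + c; the 4 given values yield a linear system in the 3 coefficients.
Solving, s(x) = 3x² - 4x - 2.
Then s(5) = 53.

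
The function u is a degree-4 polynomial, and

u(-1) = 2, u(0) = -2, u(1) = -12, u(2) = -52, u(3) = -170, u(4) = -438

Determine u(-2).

0

First differences: -4, -10, -40, -118, -268. Second differences: -6, -30, -78, -150. Third differences: -24, -48, -72. Fourth differences: -24, -24.
Level-4 differences are constant, so u has degree 4.
Fitting a degree-4 polynomial gives u(x) = -x^4 - 2x³ - 2x² - 5x - 2.
Then u(-2) = 0.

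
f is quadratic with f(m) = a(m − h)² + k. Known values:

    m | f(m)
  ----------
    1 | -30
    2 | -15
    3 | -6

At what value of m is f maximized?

First differences 15, 9; second difference -6 = 2a, so a = -3.
Expanding, the m-coefficient is −2ah = 6h; matching it to the data gives h = 4, and then k = -3.
So f(m) = -3(m − 4)² − 3.
Hence h = 4.

4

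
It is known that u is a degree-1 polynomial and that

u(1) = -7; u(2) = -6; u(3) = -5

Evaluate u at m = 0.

First differences: 1, 1.
Level-1 differences are constant, so u has degree 1.
Fitting a degree-1 polynomial gives u(m) = m - 8.
Then u(0) = -8.

-8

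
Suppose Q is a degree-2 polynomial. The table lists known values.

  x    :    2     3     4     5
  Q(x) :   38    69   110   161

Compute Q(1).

Write Q(x) = ax² + bx + c; the 4 given values yield a linear system in the 3 coefficients.
Solving, Q(x) = 5x² + 6x + 6.
Then Q(1) = 17.

17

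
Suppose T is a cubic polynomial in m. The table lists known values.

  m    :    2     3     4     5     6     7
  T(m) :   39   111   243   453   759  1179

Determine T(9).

First differences: 72, 132, 210, 306, 420. Second differences: 60, 78, 96, 114. Third differences: 18, 18, 18.
Level-3 differences are constant, so T has degree 3.
Fitting a degree-3 polynomial gives T(m) = 3m³ + 3m² + 3.
Then T(9) = 2433.

2433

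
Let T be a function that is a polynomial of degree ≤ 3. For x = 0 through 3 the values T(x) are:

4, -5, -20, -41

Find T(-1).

Write T(x) = ax³ + bx² + cx + d; the 4 given values yield a linear system in the 4 coefficients.
Solving, the leading coefficient vanishes, and T(x) = -3x² - 6x + 4.
Then T(-1) = 7.

7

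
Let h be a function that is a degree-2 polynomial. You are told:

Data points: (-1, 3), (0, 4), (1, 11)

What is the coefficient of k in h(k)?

4

Write h(k) = ak² + bk + c; the 3 given values yield a linear system in the 3 coefficients.
Solving, h(k) = 3k² + 4k + 4.
The coefficient of k is 4.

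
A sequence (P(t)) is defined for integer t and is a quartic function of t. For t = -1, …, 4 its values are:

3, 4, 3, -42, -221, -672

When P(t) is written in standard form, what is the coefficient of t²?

1

Write P(t) = at^4 + bt³ + ct² + dt + e; the 6 given values yield a linear system in the 5 coefficients.
Solving, P(t) = -2t^4 - 3t³ + t² + 3t + 4.
The coefficient of t² is 1.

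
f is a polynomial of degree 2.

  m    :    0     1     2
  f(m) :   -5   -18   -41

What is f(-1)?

-2

Write f(m) = am² + bm + c; the 3 given values yield a linear system in the 3 coefficients.
Solving, f(m) = -5m² - 8m - 5.
Then f(-1) = -2.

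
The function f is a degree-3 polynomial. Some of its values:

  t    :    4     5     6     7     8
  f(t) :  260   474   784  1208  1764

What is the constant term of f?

4

First differences: 214, 310, 424, 556. Second differences: 96, 114, 132. Third differences: 18, 18.
Level-3 differences are constant, so f has degree 3.
Fitting a degree-3 polynomial gives f(t) = 3t³ + 3t² + 4t + 4.
The constant term is f(0) = 4.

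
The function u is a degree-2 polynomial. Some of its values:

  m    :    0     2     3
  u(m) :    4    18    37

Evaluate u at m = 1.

7

Write u(m) = am² + bm + c; the 3 given values yield a linear system in the 3 coefficients.
Solving, u(m) = 4m² - m + 4.
Then u(1) = 7.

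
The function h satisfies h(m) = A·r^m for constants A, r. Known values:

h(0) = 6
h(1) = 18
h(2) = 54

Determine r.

3

Consecutive ratio: 18/6 = 3, and 54/18 = 3, so r = 3.
Then A·3^0 = 6 gives A = 6, and h(m) = 6·3^m.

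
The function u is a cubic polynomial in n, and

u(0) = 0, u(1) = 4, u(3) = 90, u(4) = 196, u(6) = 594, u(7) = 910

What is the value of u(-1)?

Write u(n) = an³ + bn² + cn + d; the 6 given values yield a linear system in the 4 coefficients.
Solving, u(n) = 2n³ + 5n² - 3n.
Then u(-1) = 6.

6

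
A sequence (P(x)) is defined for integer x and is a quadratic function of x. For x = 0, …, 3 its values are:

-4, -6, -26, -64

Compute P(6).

-286

First differences: -2, -20, -38. Second differences: -18, -18.
Level-2 differences are constant, so P has degree 2.
Fitting a degree-2 polynomial gives P(x) = -9x² + 7x - 4.
Then P(6) = -286.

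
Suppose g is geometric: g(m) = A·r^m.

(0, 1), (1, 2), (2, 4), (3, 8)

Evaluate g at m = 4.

Consecutive ratio: 2/1 = 2, and 4/2 = 2, so r = 2.
Then A·2^0 = 1 gives A = 1, and g(m) = 1·2^m.
g(4) = 1·2^4 = 16.

16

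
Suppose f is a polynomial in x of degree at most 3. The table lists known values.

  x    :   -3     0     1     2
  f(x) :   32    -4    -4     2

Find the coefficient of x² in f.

3

Write f(x) = ax³ + bx² + cx + d; the 4 given values yield a linear system in the 4 coefficients.
Solving, the leading coefficient vanishes, and f(x) = 3x² - 3x - 4.
The coefficient of x² is 3.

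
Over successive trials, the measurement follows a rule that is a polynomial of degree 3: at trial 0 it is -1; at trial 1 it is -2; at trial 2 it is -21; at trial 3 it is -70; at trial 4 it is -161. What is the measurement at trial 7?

-806

Write the value at n as s(n).
First differences: -1, -19, -49, -91. Second differences: -18, -30, -42. Third differences: -12, -12.
Level-3 differences are constant, so s has degree 3.
Fitting a degree-3 polynomial gives s(n) = -2n³ - 3n² + 4n - 1.
Then s(7) = -806.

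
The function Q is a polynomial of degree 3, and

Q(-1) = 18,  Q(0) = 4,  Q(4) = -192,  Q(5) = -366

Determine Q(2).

Write Q(x) = ax³ + bx² + cx + d; the 4 given values yield a linear system in the 4 coefficients.
Solving, Q(x) = -3x³ + 2x² - 9x + 4.
Then Q(2) = -30.

-30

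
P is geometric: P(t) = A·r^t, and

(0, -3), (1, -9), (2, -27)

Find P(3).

-81

Consecutive ratio: -9/(-3) = 3, and -27/(-9) = 3, so r = 3.
Then A·3^0 = -3 gives A = -3, and P(t) = -3·3^t.
P(3) = -3·3^3 = -81.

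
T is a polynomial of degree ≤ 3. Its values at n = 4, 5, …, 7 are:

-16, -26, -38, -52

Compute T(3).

-8

First differences: -10, -12, -14. Second differences: -2, -2.
Level-2 differences are constant, so T has degree 2.
Fitting a degree-2 polynomial gives T(n) = -n² - n + 4.
Then T(3) = -8.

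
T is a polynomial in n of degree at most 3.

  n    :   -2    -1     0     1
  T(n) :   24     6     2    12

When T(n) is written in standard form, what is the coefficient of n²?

7

First differences: -18, -4, 10. Second differences: 14, 14.
Level-2 differences are constant, so T has degree 2.
Fitting a degree-2 polynomial gives T(n) = 7n² + 3n + 2.
The coefficient of n² is 7.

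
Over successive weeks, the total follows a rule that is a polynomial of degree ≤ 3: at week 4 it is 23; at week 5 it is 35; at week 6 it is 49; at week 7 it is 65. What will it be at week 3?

13

Write the value at x as T(x).
First differences: 12, 14, 16. Second differences: 2, 2.
Level-2 differences are constant, so T has degree 2.
Fitting a degree-2 polynomial gives T(x) = x² + 3x - 5.
Then T(3) = 13.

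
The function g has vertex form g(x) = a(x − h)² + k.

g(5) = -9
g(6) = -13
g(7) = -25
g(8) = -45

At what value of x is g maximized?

First differences -4, -12, -20; second difference -8 = 2a, so a = -4.
Expanding, the x-coefficient is −2ah = 8h; matching it to the data gives h = 5, and then k = -9.
So g(x) = -4(x − 5)² − 9.
Hence h = 5.

5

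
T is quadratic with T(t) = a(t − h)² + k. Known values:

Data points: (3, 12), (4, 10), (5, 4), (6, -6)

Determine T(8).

First differences -2, -6, -10; second difference -4 = 2a, so a = -2.
Expanding, the t-coefficient is −2ah = 4h; matching it to the data gives h = 3, and then k = 12.
So T(t) = -2(t − 3)² + 12.
T(8) = -2·5² + 12 = -38.

-38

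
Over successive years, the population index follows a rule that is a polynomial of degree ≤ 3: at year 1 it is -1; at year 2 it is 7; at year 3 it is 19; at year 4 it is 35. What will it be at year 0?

Write the value at n as T(n).
Write T(n) = an³ + bn² + cn + d; the 4 given values yield a linear system in the 4 coefficients.
Solving, the leading coefficient vanishes, and T(n) = 2n² + 2n - 5.
Then T(0) = -5.

-5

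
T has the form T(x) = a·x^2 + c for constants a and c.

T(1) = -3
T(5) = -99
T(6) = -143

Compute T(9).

-323

From T(1) = -3 and T(5) = -99: 1a + c = -3 and 25a + c = -99.
Subtracting: 24a = -96, so a = -4; then c = -3 − (-4)·1 = 1.
So T(x) = -4x² + 1, and T(9) = -323.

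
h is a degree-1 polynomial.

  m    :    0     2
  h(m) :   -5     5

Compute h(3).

Write h(m) = am + b; the 2 given values yield a linear system in the 2 coefficients.
Solving, h(m) = 5m - 5.
Then h(3) = 10.

10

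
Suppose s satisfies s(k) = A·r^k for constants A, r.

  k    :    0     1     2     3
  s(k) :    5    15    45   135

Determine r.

Consecutive ratio: 15/5 = 3, and 45/15 = 3, so r = 3.
Then A·3^0 = 5 gives A = 5, and s(k) = 5·3^k.

3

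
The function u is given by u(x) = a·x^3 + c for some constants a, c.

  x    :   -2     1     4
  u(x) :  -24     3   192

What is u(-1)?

-3

From u(-2) = -24 and u(1) = 3: -8a + c = -24 and 1a + c = 3.
Subtracting: 9a = 27, so a = 3; then c = -24 − 3·(-8) = 0.
So u(x) = 3x³ + 0, and u(-1) = -3.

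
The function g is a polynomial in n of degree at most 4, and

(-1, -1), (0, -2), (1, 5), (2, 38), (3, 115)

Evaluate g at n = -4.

First differences: -1, 7, 33, 77. Second differences: 8, 26, 44. Third differences: 18, 18.
Level-3 differences are constant, so g has degree 3.
Fitting a degree-3 polynomial gives g(n) = 3n³ + 4n² - 2.
Then g(-4) = -130.

-130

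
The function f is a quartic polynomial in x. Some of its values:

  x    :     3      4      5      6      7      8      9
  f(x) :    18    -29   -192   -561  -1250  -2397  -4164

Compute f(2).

First differences: -47, -163, -369, -689, -1147, -1767. Second differences: -116, -206, -320, -458, -620. Third differences: -90, -114, -138, -162. Fourth differences: -24, -24, -24.
Level-4 differences are constant, so f has degree 4.
Fitting a degree-4 polynomial gives f(x) = -x^4 + 3x³ + 3x² - 4x + 3.
Then f(2) = 15.

15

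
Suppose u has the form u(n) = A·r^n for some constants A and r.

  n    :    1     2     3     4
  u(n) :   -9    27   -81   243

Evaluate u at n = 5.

-729

Consecutive ratio: 27/(-9) = -3, and -81/27 = -3, so r = -3.
Then A·(-3)^1 = -9 gives A = 3, and u(n) = 3·(-3)^n.
u(5) = 3·(-3)^5 = -729.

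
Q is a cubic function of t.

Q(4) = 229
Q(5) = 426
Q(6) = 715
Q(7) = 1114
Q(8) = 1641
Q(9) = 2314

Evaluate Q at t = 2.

39

Write Q(t) = at³ + bt² + ct + d; the 6 given values yield a linear system in the 4 coefficients.
Solving, Q(t) = 3t³ + t² + 5t + 1.
Then Q(2) = 39.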